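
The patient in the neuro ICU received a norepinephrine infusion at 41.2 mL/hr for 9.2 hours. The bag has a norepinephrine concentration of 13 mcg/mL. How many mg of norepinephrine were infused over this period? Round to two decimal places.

4.93 mg

Drug rate = 41.2 mL/hr × 13 mcg/mL = 535.6 mcg/hr
Total = 535.6 mcg/hr × 9.2 hr = 4927.52 mcg = 4.92752 mg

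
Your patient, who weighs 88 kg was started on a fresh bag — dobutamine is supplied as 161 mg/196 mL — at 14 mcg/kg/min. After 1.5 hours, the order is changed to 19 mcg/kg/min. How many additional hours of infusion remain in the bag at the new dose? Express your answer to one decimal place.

Initial rate:
Dose = 14 mcg/kg/min × 88 kg = 1232 mcg/min
1232 mcg/min × 60 min/hr = 73920 mcg/hr
Concentration = 161 mg ÷ 196 mL = 0.8214286 mg/mL = 821.4286 mcg/mL
Rate = 73920 mcg/hr ÷ 821.4286 mcg/mL = 89.98957 mL/hr
Volume infused so far = 89.98957 mL/hr × 1.5 hr = 134.9843 mL
Volume remaining = 196 − 134.9843 = 61.01565 mL
New rate:
Dose = 19 mcg/kg/min × 88 kg = 1672 mcg/min
1672 mcg/min × 60 min/hr = 100320 mcg/hr
Rate = 100320 mcg/hr ÷ 821.4286 mcg/mL = 122.1287 mL/hr
Time remaining = 61.01565 mL ÷ 122.1287 mL/hr = 0.4996013 hr

0.5 hours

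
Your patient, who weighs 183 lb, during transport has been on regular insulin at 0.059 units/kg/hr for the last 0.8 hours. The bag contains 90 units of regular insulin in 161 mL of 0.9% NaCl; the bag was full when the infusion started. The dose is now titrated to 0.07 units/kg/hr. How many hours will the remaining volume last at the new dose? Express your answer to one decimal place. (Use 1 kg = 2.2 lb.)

14.8 hours

Initial rate:
Weight = 183 lb ÷ 2.2 lb/kg = 83.18182 kg
Dose = 0.059 units/kg/hr × 83.18182 kg = 4.907727 units/hr
Concentration = 90 units ÷ 161 mL = 0.5590062 units/mL
Rate = 4.907727 units/hr ÷ 0.5590062 units/mL = 8.779379 mL/hr
Volume infused so far = 8.779379 mL/hr × 0.8 hr = 7.023503 mL
Volume remaining = 161 − 7.023503 = 153.9765 mL
New rate:
Dose = 0.07 units/kg/hr × 83.18182 kg = 5.822727 units/hr
Rate = 5.822727 units/hr ÷ 0.5590062 units/mL = 10.41621 mL/hr
Time remaining = 153.9765 mL ÷ 10.41621 mL/hr = 14.78239 hr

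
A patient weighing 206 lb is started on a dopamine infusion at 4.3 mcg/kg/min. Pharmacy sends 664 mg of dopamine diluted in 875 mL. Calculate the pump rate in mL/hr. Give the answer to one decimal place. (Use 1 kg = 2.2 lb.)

Weight = 206 lb ÷ 2.2 lb/kg = 93.63636 kg
Dose = 4.3 mcg/kg/min × 93.63636 kg = 402.6364 mcg/min
402.6364 mcg/min × 60 min/hr = 24158.18 mcg/hr
Concentration = 664 mg ÷ 875 mL = 0.7588571 mg/mL = 758.8571 mcg/mL
Rate = 24158.18 mcg/hr ÷ 758.8571 mcg/mL = 31.83495 mL/hr

31.8 mL/hr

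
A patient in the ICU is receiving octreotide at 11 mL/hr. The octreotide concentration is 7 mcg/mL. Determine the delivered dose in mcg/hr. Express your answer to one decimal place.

Drug rate = 11 mL/hr × 7 mcg/mL = 77 mcg/hr

77.0 mcg/hr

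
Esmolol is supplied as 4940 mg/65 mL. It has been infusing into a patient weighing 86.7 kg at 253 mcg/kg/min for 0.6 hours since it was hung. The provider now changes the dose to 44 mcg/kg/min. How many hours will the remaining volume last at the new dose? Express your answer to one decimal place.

Initial rate:
Dose = 253 mcg/kg/min × 86.7 kg = 21935.1 mcg/min
21935.1 mcg/min × 60 min/hr = 1316106 mcg/hr
Concentration = 4940 mg ÷ 65 mL = 76 mg/mL = 76000 mcg/mL
Rate = 1316106 mcg/hr ÷ 76000 mcg/mL = 17.31718 mL/hr
Volume infused so far = 17.31718 mL/hr × 0.6 hr = 10.39031 mL
Volume remaining = 65 − 10.39031 = 54.60969 mL
New rate:
Dose = 44 mcg/kg/min × 86.7 kg = 3814.8 mcg/min
3814.8 mcg/min × 60 min/hr = 228888 mcg/hr
Rate = 228888 mcg/hr ÷ 76000 mcg/mL = 3.011684 mL/hr
Time remaining = 54.60969 mL ÷ 3.011684 mL/hr = 18.13261 hr

18.1 hours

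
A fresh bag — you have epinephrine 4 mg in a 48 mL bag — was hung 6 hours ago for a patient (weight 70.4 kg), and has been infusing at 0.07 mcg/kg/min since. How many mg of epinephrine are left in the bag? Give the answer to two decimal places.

2.23 mg

Dose = 0.07 mcg/kg/min × 70.4 kg = 4.928 mcg/min
4.928 mcg/min × 60 min/hr = 295.68 mcg/hr
Concentration = 4 mg ÷ 48 mL = 0.08333333 mg/mL = 83.33333 mcg/mL
Rate = 295.68 mcg/hr ÷ 83.33333 mcg/mL = 3.54816 mL/hr
Volume infused = 3.54816 mL/hr × 6 hr = 21.28896 mL
Volume remaining = 48 − 21.28896 = 26.71104 mL
Drug remaining = 26.71104 mL × 83.33333 mcg/mL = 2225.92 mcg = 2.22592 mg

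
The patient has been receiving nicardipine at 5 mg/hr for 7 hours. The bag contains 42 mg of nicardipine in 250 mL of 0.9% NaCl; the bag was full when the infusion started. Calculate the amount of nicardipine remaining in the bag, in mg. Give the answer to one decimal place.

Concentration = 42 mg ÷ 250 mL = 0.168 mg/mL
Rate = 5 mg/hr ÷ 0.168 mg/mL = 29.7619 mL/hr
Volume infused = 29.7619 mL/hr × 7 hr = 208.3333 mL
Volume remaining = 250 − 208.3333 = 41.66667 mL
Drug remaining = 41.66667 mL × 0.168 mg/mL = 7 mg

7.0 mg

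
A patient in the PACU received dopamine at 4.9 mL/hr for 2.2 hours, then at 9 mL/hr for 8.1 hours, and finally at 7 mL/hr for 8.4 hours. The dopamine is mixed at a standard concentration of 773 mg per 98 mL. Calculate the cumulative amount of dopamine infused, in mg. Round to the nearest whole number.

Concentration = 773 mg ÷ 98 mL = 7.887755 mg/mL
Stage 1: 4.9 mL/hr × 2.2 hr = 10.78 mL → 10.78 mL × 7.887755 mg/mL = 85.03 mg
Stage 2: 9 mL/hr × 8.1 hr = 72.9 mL → 72.9 mL × 7.887755 mg/mL = 575.0173 mg
Stage 3: 7 mL/hr × 8.4 hr = 58.8 mL → 58.8 mL × 7.887755 mg/mL = 463.8 mg
Total = 85.03 + 575.0173 + 463.8 = 1123.847 mg

1124 mg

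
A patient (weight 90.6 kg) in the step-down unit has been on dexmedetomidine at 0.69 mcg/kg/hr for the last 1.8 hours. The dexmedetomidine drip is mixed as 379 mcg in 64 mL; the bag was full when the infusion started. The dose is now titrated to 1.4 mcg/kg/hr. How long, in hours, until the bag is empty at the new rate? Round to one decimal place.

Initial rate:
Dose = 0.69 mcg/kg/hr × 90.6 kg = 62.514 mcg/hr
Concentration = 379 mcg ÷ 64 mL = 5.921875 mcg/mL
Rate = 62.514 mcg/hr ÷ 5.921875 mcg/mL = 10.55645 mL/hr
Volume infused so far = 10.55645 mL/hr × 1.8 hr = 19.00162 mL
Volume remaining = 64 − 19.00162 = 44.99838 mL
New rate:
Dose = 1.4 mcg/kg/hr × 90.6 kg = 126.84 mcg/hr
Rate = 126.84 mcg/hr ÷ 5.921875 mcg/mL = 21.41889 mL/hr
Time remaining = 44.99838 mL ÷ 21.41889 mL/hr = 2.100874 hr

2.1 hours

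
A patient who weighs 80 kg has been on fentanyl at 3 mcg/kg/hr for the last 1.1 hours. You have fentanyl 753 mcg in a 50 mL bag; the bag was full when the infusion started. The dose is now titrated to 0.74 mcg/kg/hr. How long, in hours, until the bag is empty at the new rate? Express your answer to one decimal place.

8.3 hours

Initial rate:
Dose = 3 mcg/kg/hr × 80 kg = 240 mcg/hr
Concentration = 753 mcg ÷ 50 mL = 15.06 mcg/mL
Rate = 240 mcg/hr ÷ 15.06 mcg/mL = 15.93625 mL/hr
Volume infused so far = 15.93625 mL/hr × 1.1 hr = 17.52988 mL
Volume remaining = 50 − 17.52988 = 32.47012 mL
New rate:
Dose = 0.74 mcg/kg/hr × 80 kg = 59.2 mcg/hr
Rate = 59.2 mcg/hr ÷ 15.06 mcg/mL = 3.930943 mL/hr
Time remaining = 32.47012 mL ÷ 3.930943 mL/hr = 8.260135 hr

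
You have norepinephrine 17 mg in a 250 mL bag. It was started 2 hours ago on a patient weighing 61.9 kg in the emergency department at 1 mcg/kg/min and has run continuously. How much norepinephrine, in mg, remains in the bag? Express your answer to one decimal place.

9.6 mg

Dose = 1 mcg/kg/min × 61.9 kg = 61.9 mcg/min
61.9 mcg/min × 60 min/hr = 3714 mcg/hr
Concentration = 17 mg ÷ 250 mL = 0.068 mg/mL = 68 mcg/mL
Rate = 3714 mcg/hr ÷ 68 mcg/mL = 54.61765 mL/hr
Volume infused = 54.61765 mL/hr × 2 hr = 109.2353 mL
Volume remaining = 250 − 109.2353 = 140.7647 mL
Drug remaining = 140.7647 mL × 68 mcg/mL = 9572 mcg = 9.572 mg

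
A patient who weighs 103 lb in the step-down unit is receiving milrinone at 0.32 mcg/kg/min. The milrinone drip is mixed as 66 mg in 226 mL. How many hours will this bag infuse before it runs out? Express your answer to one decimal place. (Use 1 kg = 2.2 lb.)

Weight = 103 lb ÷ 2.2 lb/kg = 46.81818 kg
Dose = 0.32 mcg/kg/min × 46.81818 kg = 14.98182 mcg/min
14.98182 mcg/min × 60 min/hr = 898.9091 mcg/hr
Concentration = 66 mg ÷ 226 mL = 0.2920354 mg/mL = 292.0354 mcg/mL
Rate = 898.9091 mcg/hr ÷ 292.0354 mcg/mL = 3.078083 mL/hr
Duration = 226 mL ÷ 3.078083 mL/hr = 73.42233 hr

73.4 hours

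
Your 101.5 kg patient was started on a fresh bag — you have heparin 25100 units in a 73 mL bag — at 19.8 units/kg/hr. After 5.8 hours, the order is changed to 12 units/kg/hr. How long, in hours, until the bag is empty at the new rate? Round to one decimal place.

11.0 hours

Initial rate:
Dose = 19.8 units/kg/hr × 101.5 kg = 2009.7 units/hr
Concentration = 25100 units ÷ 73 mL = 343.8356 units/mL
Rate = 2009.7 units/hr ÷ 343.8356 units/mL = 5.844944 mL/hr
Volume infused so far = 5.844944 mL/hr × 5.8 hr = 33.90068 mL
Volume remaining = 73 − 33.90068 = 39.09932 mL
New rate:
Dose = 12 units/kg/hr × 101.5 kg = 1218 units/hr
Rate = 1218 units/hr ÷ 343.8356 units/mL = 3.54239 mL/hr
Time remaining = 39.09932 mL ÷ 3.54239 mL/hr = 11.03755 hr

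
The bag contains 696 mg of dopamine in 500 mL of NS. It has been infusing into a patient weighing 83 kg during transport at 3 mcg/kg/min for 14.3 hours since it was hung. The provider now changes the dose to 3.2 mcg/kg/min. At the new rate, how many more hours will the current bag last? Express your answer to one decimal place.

30.3 hours

Initial rate:
Dose = 3 mcg/kg/min × 83 kg = 249 mcg/min
249 mcg/min × 60 min/hr = 14940 mcg/hr
Concentration = 696 mg ÷ 500 mL = 1.392 mg/mL = 1392 mcg/mL
Rate = 14940 mcg/hr ÷ 1392 mcg/mL = 10.73276 mL/hr
Volume infused so far = 10.73276 mL/hr × 14.3 hr = 153.4784 mL
Volume remaining = 500 − 153.4784 = 346.5216 mL
New rate:
Dose = 3.2 mcg/kg/min × 83 kg = 265.6 mcg/min
265.6 mcg/min × 60 min/hr = 15936 mcg/hr
Rate = 15936 mcg/hr ÷ 1392 mcg/mL = 11.44828 mL/hr
Time remaining = 346.5216 mL ÷ 11.44828 mL/hr = 30.26845 hr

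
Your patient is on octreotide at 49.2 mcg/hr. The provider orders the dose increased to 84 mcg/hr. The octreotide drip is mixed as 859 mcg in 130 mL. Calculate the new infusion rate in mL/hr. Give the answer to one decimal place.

Concentration = 859 mcg ÷ 130 mL = 6.607692 mcg/mL
Rate = 84 mcg/hr ÷ 6.607692 mcg/mL = 12.71246 mL/hr

12.7 mL/hr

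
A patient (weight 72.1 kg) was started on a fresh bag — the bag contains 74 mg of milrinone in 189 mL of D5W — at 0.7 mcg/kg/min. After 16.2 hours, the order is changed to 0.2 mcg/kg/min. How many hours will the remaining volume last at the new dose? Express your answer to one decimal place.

Initial rate:
Dose = 0.7 mcg/kg/min × 72.1 kg = 50.47 mcg/min
50.47 mcg/min × 60 min/hr = 3028.2 mcg/hr
Concentration = 74 mg ÷ 189 mL = 0.3915344 mg/mL = 391.5344 mcg/mL
Rate = 3028.2 mcg/hr ÷ 391.5344 mcg/mL = 7.734186 mL/hr
Volume infused so far = 7.734186 mL/hr × 16.2 hr = 125.2938 mL
Volume remaining = 189 − 125.2938 = 63.70618 mL
New rate:
Dose = 0.2 mcg/kg/min × 72.1 kg = 14.42 mcg/min
14.42 mcg/min × 60 min/hr = 865.2 mcg/hr
Rate = 865.2 mcg/hr ÷ 391.5344 mcg/mL = 2.209768 mL/hr
Time remaining = 63.70618 mL ÷ 2.209768 mL/hr = 28.82936 hr

28.8 hours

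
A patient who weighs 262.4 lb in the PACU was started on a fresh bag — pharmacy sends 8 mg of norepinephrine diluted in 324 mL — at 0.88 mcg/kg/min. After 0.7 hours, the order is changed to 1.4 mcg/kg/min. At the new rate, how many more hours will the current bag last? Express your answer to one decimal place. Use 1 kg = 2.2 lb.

0.4 hours

Initial rate:
Weight = 262.4 lb ÷ 2.2 lb/kg = 119.2727 kg
Dose = 0.88 mcg/kg/min × 119.2727 kg = 104.96 mcg/min
104.96 mcg/min × 60 min/hr = 6297.6 mcg/hr
Concentration = 8 mg ÷ 324 mL = 0.02469136 mg/mL = 24.69136 mcg/mL
Rate = 6297.6 mcg/hr ÷ 24.69136 mcg/mL = 255.0528 mL/hr
Volume infused so far = 255.0528 mL/hr × 0.7 hr = 178.537 mL
Volume remaining = 324 − 178.537 = 145.463 mL
New rate:
Dose = 1.4 mcg/kg/min × 119.2727 kg = 166.9818 mcg/min
166.9818 mcg/min × 60 min/hr = 10018.91 mcg/hr
Rate = 10018.91 mcg/hr ÷ 24.69136 mcg/mL = 405.7658 mL/hr
Time remaining = 145.463 mL ÷ 405.7658 mL/hr = 0.3584901 hr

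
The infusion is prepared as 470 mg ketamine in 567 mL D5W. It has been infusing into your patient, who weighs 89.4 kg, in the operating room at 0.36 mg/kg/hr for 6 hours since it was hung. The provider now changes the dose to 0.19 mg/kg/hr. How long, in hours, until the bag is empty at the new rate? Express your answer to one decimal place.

16.3 hours

Initial rate:
Dose = 0.36 mg/kg/hr × 89.4 kg = 32.184 mg/hr
Concentration = 470 mg ÷ 567 mL = 0.8289242 mg/mL
Rate = 32.184 mg/hr ÷ 0.8289242 mg/mL = 38.82623 mL/hr
Volume infused so far = 38.82623 mL/hr × 6 hr = 232.9574 mL
Volume remaining = 567 − 232.9574 = 334.0426 mL
New rate:
Dose = 0.19 mg/kg/hr × 89.4 kg = 16.986 mg/hr
Rate = 16.986 mg/hr ÷ 0.8289242 mg/mL = 20.49162 mL/hr
Time remaining = 334.0426 mL ÷ 20.49162 mL/hr = 16.30142 hr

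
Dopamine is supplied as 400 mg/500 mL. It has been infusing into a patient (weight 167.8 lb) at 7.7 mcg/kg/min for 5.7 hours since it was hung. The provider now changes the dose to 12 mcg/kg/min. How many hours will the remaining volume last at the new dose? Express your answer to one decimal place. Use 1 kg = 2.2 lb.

3.6 hours

Initial rate:
Weight = 167.8 lb ÷ 2.2 lb/kg = 76.27273 kg
Dose = 7.7 mcg/kg/min × 76.27273 kg = 587.3 mcg/min
587.3 mcg/min × 60 min/hr = 35238 mcg/hr
Concentration = 400 mg ÷ 500 mL = 0.8 mg/mL = 800 mcg/mL
Rate = 35238 mcg/hr ÷ 800 mcg/mL = 44.0475 mL/hr
Volume infused so far = 44.0475 mL/hr × 5.7 hr = 251.0708 mL
Volume remaining = 500 − 251.0708 = 248.9292 mL
New rate:
Dose = 12 mcg/kg/min × 76.27273 kg = 915.2727 mcg/min
915.2727 mcg/min × 60 min/hr = 54916.36 mcg/hr
Rate = 54916.36 mcg/hr ÷ 800 mcg/mL = 68.64545 mL/hr
Time remaining = 248.9292 mL ÷ 68.64545 mL/hr = 3.626303 hr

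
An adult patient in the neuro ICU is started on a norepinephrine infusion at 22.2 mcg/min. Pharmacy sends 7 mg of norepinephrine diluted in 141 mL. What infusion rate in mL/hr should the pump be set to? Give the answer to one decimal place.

22.2 mcg/min × 60 min/hr = 1332 mcg/hr
Concentration = 7 mg ÷ 141 mL = 0.04964539 mg/mL = 49.64539 mcg/mL
Rate = 1332 mcg/hr ÷ 49.64539 mcg/mL = 26.83029 mL/hr

26.8 mL/hr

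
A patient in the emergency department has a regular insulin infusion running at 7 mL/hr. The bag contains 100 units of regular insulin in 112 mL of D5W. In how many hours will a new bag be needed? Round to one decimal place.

Duration = 112 mL ÷ 7 mL/hr = 16 hr

16.0 hours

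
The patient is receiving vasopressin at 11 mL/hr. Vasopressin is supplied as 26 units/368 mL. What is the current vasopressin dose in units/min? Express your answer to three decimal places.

0.013 units/min

Concentration = 26 units ÷ 368 mL = 0.07065217 units/mL
Drug rate = 11 mL/hr × 0.07065217 units/mL = 0.7771739 units/hr
0.7771739 units/hr ÷ 60 min/hr = 0.0129529 units/min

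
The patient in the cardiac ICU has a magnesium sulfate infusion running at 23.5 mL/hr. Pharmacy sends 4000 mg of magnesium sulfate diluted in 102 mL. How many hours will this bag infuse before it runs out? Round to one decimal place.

Duration = 102 mL ÷ 23.5 mL/hr = 4.340426 hr

4.3 hours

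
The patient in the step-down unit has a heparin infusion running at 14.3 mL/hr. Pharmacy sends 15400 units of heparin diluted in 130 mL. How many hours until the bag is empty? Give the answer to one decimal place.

9.1 hours

Duration = 130 mL ÷ 14.3 mL/hr = 9.090909 hr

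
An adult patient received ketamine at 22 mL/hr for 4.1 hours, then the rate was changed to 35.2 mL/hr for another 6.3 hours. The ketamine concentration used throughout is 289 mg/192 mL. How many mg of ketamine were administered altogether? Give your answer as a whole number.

470 mg

Concentration = 289 mg ÷ 192 mL = 1.505208 mg/mL
Stage 1: 22 mL/hr × 4.1 hr = 90.2 mL → 90.2 mL × 1.505208 mg/mL = 135.7698 mg
Stage 2: 35.2 mL/hr × 6.3 hr = 221.76 mL → 221.76 mL × 1.505208 mg/mL = 333.795 mg
Total = 135.7698 + 333.795 = 469.5648 mg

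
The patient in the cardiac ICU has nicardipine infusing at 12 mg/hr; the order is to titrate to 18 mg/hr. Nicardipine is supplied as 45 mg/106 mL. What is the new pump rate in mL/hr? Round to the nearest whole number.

Concentration = 45 mg ÷ 106 mL = 0.4245283 mg/mL
Rate = 18 mg/hr ÷ 0.4245283 mg/mL = 42.4 mL/hr

42 mL/hr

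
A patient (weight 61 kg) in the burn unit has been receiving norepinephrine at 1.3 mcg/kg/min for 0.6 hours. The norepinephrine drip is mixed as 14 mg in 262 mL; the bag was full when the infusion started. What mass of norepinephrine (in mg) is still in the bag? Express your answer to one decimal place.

11.1 mg

Dose = 1.3 mcg/kg/min × 61 kg = 79.3 mcg/min
79.3 mcg/min × 60 min/hr = 4758 mcg/hr
Concentration = 14 mg ÷ 262 mL = 0.05343511 mg/mL = 53.43511 mcg/mL
Rate = 4758 mcg/hr ÷ 53.43511 mcg/mL = 89.04257 mL/hr
Volume infused = 89.04257 mL/hr × 0.6 hr = 53.42554 mL
Volume remaining = 262 − 53.42554 = 208.5745 mL
Drug remaining = 208.5745 mL × 53.43511 mcg/mL = 11145.2 mcg = 11.1452 mg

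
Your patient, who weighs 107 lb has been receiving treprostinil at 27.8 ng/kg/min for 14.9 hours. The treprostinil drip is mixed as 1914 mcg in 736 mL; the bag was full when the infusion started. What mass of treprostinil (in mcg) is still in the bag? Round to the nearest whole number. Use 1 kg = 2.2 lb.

Weight = 107 lb ÷ 2.2 lb/kg = 48.63636 kg
Dose = 27.8 ng/kg/min × 48.63636 kg = 1352.091 ng/min
1352.091 ng/min × 60 min/hr = 81125.45 ng/hr
Concentration = 1914 mcg ÷ 736 mL = 2.600543 mcg/mL = 2600.543 ng/mL
Rate = 81125.45 ng/hr ÷ 2600.543 ng/mL = 31.19558 mL/hr
Volume infused = 31.19558 mL/hr × 14.9 hr = 464.8141 mL
Volume remaining = 736 − 464.8141 = 271.1859 mL
Drug remaining = 271.1859 mL × 2600.543 ng/mL = 705230.7 ng = 705.2307 mcg

705 mcg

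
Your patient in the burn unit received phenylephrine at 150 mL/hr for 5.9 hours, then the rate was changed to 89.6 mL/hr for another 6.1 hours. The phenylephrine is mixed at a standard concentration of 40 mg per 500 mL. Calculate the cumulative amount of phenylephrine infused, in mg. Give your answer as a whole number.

115 mg

Concentration = 40 mg ÷ 500 mL = 0.08 mg/mL
Stage 1: 150 mL/hr × 5.9 hr = 885 mL → 885 mL × 0.08 mg/mL = 70.8 mg
Stage 2: 89.6 mL/hr × 6.1 hr = 546.56 mL → 546.56 mL × 0.08 mg/mL = 43.7248 mg
Total = 70.8 + 43.7248 = 114.5248 mg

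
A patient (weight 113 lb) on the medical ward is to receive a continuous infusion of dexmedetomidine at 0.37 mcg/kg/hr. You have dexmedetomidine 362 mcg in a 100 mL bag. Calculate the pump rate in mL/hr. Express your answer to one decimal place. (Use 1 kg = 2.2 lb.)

5.2 mL/hr

Weight = 113 lb ÷ 2.2 lb/kg = 51.36364 kg
Dose = 0.37 mcg/kg/hr × 51.36364 kg = 19.00455 mcg/hr
Concentration = 362 mcg ÷ 100 mL = 3.62 mcg/mL
Rate = 19.00455 mcg/hr ÷ 3.62 mcg/mL = 5.249874 mL/hr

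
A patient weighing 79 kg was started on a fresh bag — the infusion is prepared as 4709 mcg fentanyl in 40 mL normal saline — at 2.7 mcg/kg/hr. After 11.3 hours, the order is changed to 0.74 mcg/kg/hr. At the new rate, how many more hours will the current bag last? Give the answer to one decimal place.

39.3 hours

Initial rate:
Dose = 2.7 mcg/kg/hr × 79 kg = 213.3 mcg/hr
Concentration = 4709 mcg ÷ 40 mL = 117.725 mcg/mL
Rate = 213.3 mcg/hr ÷ 117.725 mcg/mL = 1.81185 mL/hr
Volume infused so far = 1.81185 mL/hr × 11.3 hr = 20.4739 mL
Volume remaining = 40 − 20.4739 = 19.5261 mL
New rate:
Dose = 0.74 mcg/kg/hr × 79 kg = 58.46 mcg/hr
Rate = 58.46 mcg/hr ÷ 117.725 mcg/mL = 0.496581 mL/hr
Time remaining = 19.5261 mL ÷ 0.496581 mL/hr = 39.32107 hr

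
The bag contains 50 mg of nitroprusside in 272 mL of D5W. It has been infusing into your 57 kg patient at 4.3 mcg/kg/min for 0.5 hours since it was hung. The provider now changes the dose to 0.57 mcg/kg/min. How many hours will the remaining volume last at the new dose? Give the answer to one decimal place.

21.9 hours

Initial rate:
Dose = 4.3 mcg/kg/min × 57 kg = 245.1 mcg/min
245.1 mcg/min × 60 min/hr = 14706 mcg/hr
Concentration = 50 mg ÷ 272 mL = 0.1838235 mg/mL = 183.8235 mcg/mL
Rate = 14706 mcg/hr ÷ 183.8235 mcg/mL = 80.00064 mL/hr
Volume infused so far = 80.00064 mL/hr × 0.5 hr = 40.00032 mL
Volume remaining = 272 − 40.00032 = 231.9997 mL
New rate:
Dose = 0.57 mcg/kg/min × 57 kg = 32.49 mcg/min
32.49 mcg/min × 60 min/hr = 1949.4 mcg/hr
Rate = 1949.4 mcg/hr ÷ 183.8235 mcg/mL = 10.60474 mL/hr
Time remaining = 231.9997 mL ÷ 10.60474 mL/hr = 21.87699 hr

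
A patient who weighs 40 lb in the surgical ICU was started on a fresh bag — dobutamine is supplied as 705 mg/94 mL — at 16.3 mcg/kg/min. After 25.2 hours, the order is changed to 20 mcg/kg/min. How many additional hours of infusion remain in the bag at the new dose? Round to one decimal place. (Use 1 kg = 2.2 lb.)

Initial rate:
Weight = 40 lb ÷ 2.2 lb/kg = 18.18182 kg
Dose = 16.3 mcg/kg/min × 18.18182 kg = 296.3636 mcg/min
296.3636 mcg/min × 60 min/hr = 17781.82 mcg/hr
Concentration = 705 mg ÷ 94 mL = 7.5 mg/mL = 7500 mcg/mL
Rate = 17781.82 mcg/hr ÷ 7500 mcg/mL = 2.370909 mL/hr
Volume infused so far = 2.370909 mL/hr × 25.2 hr = 59.74691 mL
Volume remaining = 94 − 59.74691 = 34.25309 mL
New rate:
Dose = 20 mcg/kg/min × 18.18182 kg = 363.6364 mcg/min
363.6364 mcg/min × 60 min/hr = 21818.18 mcg/hr
Rate = 21818.18 mcg/hr ÷ 7500 mcg/mL = 2.909091 mL/hr
Time remaining = 34.25309 mL ÷ 2.909091 mL/hr = 11.7745 hr

11.8 hours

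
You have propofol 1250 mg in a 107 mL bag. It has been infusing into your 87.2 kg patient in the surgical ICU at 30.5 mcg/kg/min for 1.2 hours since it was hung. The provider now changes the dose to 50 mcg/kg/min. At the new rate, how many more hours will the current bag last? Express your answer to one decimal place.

4.0 hours

Initial rate:
Dose = 30.5 mcg/kg/min × 87.2 kg = 2659.6 mcg/min
2659.6 mcg/min × 60 min/hr = 159576 mcg/hr
Concentration = 1250 mg ÷ 107 mL = 11.68224 mg/mL = 11682.24 mcg/mL
Rate = 159576 mcg/hr ÷ 11682.24 mcg/mL = 13.65971 mL/hr
Volume infused so far = 13.65971 mL/hr × 1.2 hr = 16.39165 mL
Volume remaining = 107 − 16.39165 = 90.60835 mL
New rate:
Dose = 50 mcg/kg/min × 87.2 kg = 4360 mcg/min
4360 mcg/min × 60 min/hr = 261600 mcg/hr
Rate = 261600 mcg/hr ÷ 11682.24 mcg/mL = 22.39296 mL/hr
Time remaining = 90.60835 mL ÷ 22.39296 mL/hr = 4.046287 hr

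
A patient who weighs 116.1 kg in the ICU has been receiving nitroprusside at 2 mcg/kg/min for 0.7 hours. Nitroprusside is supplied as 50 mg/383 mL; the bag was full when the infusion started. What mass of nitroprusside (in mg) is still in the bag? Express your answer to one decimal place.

Dose = 2 mcg/kg/min × 116.1 kg = 232.2 mcg/min
232.2 mcg/min × 60 min/hr = 13932 mcg/hr
Concentration = 50 mg ÷ 383 mL = 0.1305483 mg/mL = 130.5483 mcg/mL
Rate = 13932 mcg/hr ÷ 130.5483 mcg/mL = 106.7191 mL/hr
Volume infused = 106.7191 mL/hr × 0.7 hr = 74.70338 mL
Volume remaining = 383 − 74.70338 = 308.2966 mL
Drug remaining = 308.2966 mL × 130.5483 mcg/mL = 40247.6 mcg = 40.2476 mg

40.2 mg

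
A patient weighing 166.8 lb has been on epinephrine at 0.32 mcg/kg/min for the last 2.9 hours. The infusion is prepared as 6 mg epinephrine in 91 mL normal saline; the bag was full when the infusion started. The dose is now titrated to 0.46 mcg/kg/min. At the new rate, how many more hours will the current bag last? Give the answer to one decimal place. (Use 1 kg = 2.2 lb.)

0.8 hours

Initial rate:
Weight = 166.8 lb ÷ 2.2 lb/kg = 75.81818 kg
Dose = 0.32 mcg/kg/min × 75.81818 kg = 24.26182 mcg/min
24.26182 mcg/min × 60 min/hr = 1455.709 mcg/hr
Concentration = 6 mg ÷ 91 mL = 0.06593407 mg/mL = 65.93407 mcg/mL
Rate = 1455.709 mcg/hr ÷ 65.93407 mcg/mL = 22.07825 mL/hr
Volume infused so far = 22.07825 mL/hr × 2.9 hr = 64.02694 mL
Volume remaining = 91 − 64.02694 = 26.97306 mL
New rate:
Dose = 0.46 mcg/kg/min × 75.81818 kg = 34.87636 mcg/min
34.87636 mcg/min × 60 min/hr = 2092.582 mcg/hr
Rate = 2092.582 mcg/hr ÷ 65.93407 mcg/mL = 31.73749 mL/hr
Time remaining = 26.97306 mL ÷ 31.73749 mL/hr = 0.8498801 hr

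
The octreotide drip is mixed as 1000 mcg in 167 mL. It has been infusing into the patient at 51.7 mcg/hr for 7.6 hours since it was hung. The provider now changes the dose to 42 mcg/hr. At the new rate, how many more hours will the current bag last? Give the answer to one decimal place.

Initial rate:
Concentration = 1000 mcg ÷ 167 mL = 5.988024 mcg/mL
Rate = 51.7 mcg/hr ÷ 5.988024 mcg/mL = 8.6339 mL/hr
Volume infused so far = 8.6339 mL/hr × 7.6 hr = 65.61764 mL
Volume remaining = 167 − 65.61764 = 101.3824 mL
New rate:
Rate = 42 mcg/hr ÷ 5.988024 mcg/mL = 7.014 mL/hr
Time remaining = 101.3824 mL ÷ 7.014 mL/hr = 14.45429 hr

14.5 hours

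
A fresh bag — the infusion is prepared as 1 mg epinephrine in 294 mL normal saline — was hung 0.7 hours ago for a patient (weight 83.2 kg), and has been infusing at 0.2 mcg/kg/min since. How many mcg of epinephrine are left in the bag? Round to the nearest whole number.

Dose = 0.2 mcg/kg/min × 83.2 kg = 16.64 mcg/min
16.64 mcg/min × 60 min/hr = 998.4 mcg/hr
Concentration = 1 mg ÷ 294 mL = 0.003401361 mg/mL = 3.401361 mcg/mL
Rate = 998.4 mcg/hr ÷ 3.401361 mcg/mL = 293.5296 mL/hr
Volume infused = 293.5296 mL/hr × 0.7 hr = 205.4707 mL
Volume remaining = 294 − 205.4707 = 88.52928 mL
Drug remaining = 88.52928 mL × 3.401361 mcg/mL = 301.12 mcg

301 mcg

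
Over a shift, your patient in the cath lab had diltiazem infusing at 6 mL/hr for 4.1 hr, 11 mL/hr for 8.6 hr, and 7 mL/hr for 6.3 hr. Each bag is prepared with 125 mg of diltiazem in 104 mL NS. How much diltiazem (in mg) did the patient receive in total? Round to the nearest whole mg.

196 mg

Concentration = 125 mg ÷ 104 mL = 1.201923 mg/mL
Stage 1: 6 mL/hr × 4.1 hr = 24.6 mL → 24.6 mL × 1.201923 mg/mL = 29.56731 mg
Stage 2: 11 mL/hr × 8.6 hr = 94.6 mL → 94.6 mL × 1.201923 mg/mL = 113.7019 mg
Stage 3: 7 mL/hr × 6.3 hr = 44.1 mL → 44.1 mL × 1.201923 mg/mL = 53.00481 mg
Total = 29.56731 + 113.7019 + 53.00481 = 196.274 mg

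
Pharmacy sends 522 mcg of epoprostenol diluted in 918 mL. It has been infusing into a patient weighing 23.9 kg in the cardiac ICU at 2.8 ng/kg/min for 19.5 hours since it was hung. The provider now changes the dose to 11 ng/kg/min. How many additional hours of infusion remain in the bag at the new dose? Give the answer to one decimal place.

28.1 hours

Initial rate:
Dose = 2.8 ng/kg/min × 23.9 kg = 66.92 ng/min
66.92 ng/min × 60 min/hr = 4015.2 ng/hr
Concentration = 522 mcg ÷ 918 mL = 0.5686275 mcg/mL = 568.6275 ng/mL
Rate = 4015.2 ng/hr ÷ 568.6275 ng/mL = 7.061214 mL/hr
Volume infused so far = 7.061214 mL/hr × 19.5 hr = 137.6937 mL
Volume remaining = 918 − 137.6937 = 780.3063 mL
New rate:
Dose = 11 ng/kg/min × 23.9 kg = 262.9 ng/min
262.9 ng/min × 60 min/hr = 15774 ng/hr
Rate = 15774 ng/hr ÷ 568.6275 ng/mL = 27.74048 mL/hr
Time remaining = 780.3063 mL ÷ 27.74048 mL/hr = 28.12879 hr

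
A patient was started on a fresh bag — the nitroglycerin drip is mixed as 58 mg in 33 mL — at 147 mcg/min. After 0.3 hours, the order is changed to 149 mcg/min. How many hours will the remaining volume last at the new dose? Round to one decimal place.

6.2 hours

Initial rate:
147 mcg/min × 60 min/hr = 8820 mcg/hr
Concentration = 58 mg ÷ 33 mL = 1.757576 mg/mL = 1757.576 mcg/mL
Rate = 8820 mcg/hr ÷ 1757.576 mcg/mL = 5.018276 mL/hr
Volume infused so far = 5.018276 mL/hr × 0.3 hr = 1.505483 mL
Volume remaining = 33 − 1.505483 = 31.49452 mL
New rate:
149 mcg/min × 60 min/hr = 8940 mcg/hr
Rate = 8940 mcg/hr ÷ 1757.576 mcg/mL = 5.086552 mL/hr
Time remaining = 31.49452 mL ÷ 5.086552 mL/hr = 6.191723 hr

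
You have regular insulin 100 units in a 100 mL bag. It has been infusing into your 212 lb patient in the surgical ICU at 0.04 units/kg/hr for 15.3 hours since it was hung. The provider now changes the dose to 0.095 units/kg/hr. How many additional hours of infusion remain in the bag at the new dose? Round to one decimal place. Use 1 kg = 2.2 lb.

4.5 hours

Initial rate:
Weight = 212 lb ÷ 2.2 lb/kg = 96.36364 kg
Dose = 0.04 units/kg/hr × 96.36364 kg = 3.854545 units/hr
Concentration = 100 units ÷ 100 mL = 1 units/mL
Rate = 3.854545 units/hr ÷ 1 units/mL = 3.854545 mL/hr
Volume infused so far = 3.854545 mL/hr × 15.3 hr = 58.97455 mL
Volume remaining = 100 − 58.97455 = 41.02545 mL
New rate:
Dose = 0.095 units/kg/hr × 96.36364 kg = 9.154545 units/hr
Rate = 9.154545 units/hr ÷ 1 units/mL = 9.154545 mL/hr
Time remaining = 41.02545 mL ÷ 9.154545 mL/hr = 4.48143 hr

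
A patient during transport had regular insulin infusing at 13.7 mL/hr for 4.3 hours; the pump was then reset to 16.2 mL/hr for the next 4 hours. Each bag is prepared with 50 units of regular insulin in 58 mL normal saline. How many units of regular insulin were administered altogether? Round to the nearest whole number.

Concentration = 50 units ÷ 58 mL = 0.862069 units/mL
Stage 1: 13.7 mL/hr × 4.3 hr = 58.91 mL → 58.91 mL × 0.862069 units/mL = 50.78448 units
Stage 2: 16.2 mL/hr × 4 hr = 64.8 mL → 64.8 mL × 0.862069 units/mL = 55.86207 units
Total = 50.78448 + 55.86207 = 106.6466 units

107 units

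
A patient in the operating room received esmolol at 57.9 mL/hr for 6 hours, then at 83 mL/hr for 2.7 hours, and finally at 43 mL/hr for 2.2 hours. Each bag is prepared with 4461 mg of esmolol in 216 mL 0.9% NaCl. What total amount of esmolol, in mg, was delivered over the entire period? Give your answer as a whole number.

Concentration = 4461 mg ÷ 216 mL = 20.65278 mg/mL
Stage 1: 57.9 mL/hr × 6 hr = 347.4 mL → 347.4 mL × 20.65278 mg/mL = 7174.775 mg
Stage 2: 83 mL/hr × 2.7 hr = 224.1 mL → 224.1 mL × 20.65278 mg/mL = 4628.288 mg
Stage 3: 43 mL/hr × 2.2 hr = 94.6 mL → 94.6 mL × 20.65278 mg/mL = 1953.753 mg
Total = 7174.775 + 4628.288 + 1953.753 = 13756.82 mg

13757 mg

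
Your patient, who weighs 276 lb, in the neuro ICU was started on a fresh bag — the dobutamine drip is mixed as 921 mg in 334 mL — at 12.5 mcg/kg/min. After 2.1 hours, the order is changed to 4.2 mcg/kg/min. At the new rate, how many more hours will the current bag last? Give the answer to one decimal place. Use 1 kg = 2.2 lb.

Initial rate:
Weight = 276 lb ÷ 2.2 lb/kg = 125.4545 kg
Dose = 12.5 mcg/kg/min × 125.4545 kg = 1568.182 mcg/min
1568.182 mcg/min × 60 min/hr = 94090.91 mcg/hr
Concentration = 921 mg ÷ 334 mL = 2.757485 mg/mL = 2757.485 mcg/mL
Rate = 94090.91 mcg/hr ÷ 2757.485 mcg/mL = 34.122 mL/hr
Volume infused so far = 34.122 mL/hr × 2.1 hr = 71.6562 mL
Volume remaining = 334 − 71.6562 = 262.3438 mL
New rate:
Dose = 4.2 mcg/kg/min × 125.4545 kg = 526.9091 mcg/min
526.9091 mcg/min × 60 min/hr = 31614.55 mcg/hr
Rate = 31614.55 mcg/hr ÷ 2757.485 mcg/mL = 11.46499 mL/hr
Time remaining = 262.3438 mL ÷ 11.46499 mL/hr = 22.88216 hr

22.9 hours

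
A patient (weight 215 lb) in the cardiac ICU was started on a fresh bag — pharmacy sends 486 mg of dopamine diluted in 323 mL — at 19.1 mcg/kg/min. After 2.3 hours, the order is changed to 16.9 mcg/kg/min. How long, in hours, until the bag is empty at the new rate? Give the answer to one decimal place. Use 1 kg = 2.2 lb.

Initial rate:
Weight = 215 lb ÷ 2.2 lb/kg = 97.72727 kg
Dose = 19.1 mcg/kg/min × 97.72727 kg = 1866.591 mcg/min
1866.591 mcg/min × 60 min/hr = 111995.5 mcg/hr
Concentration = 486 mg ÷ 323 mL = 1.504644 mg/mL = 1504.644 mcg/mL
Rate = 111995.5 mcg/hr ÷ 1504.644 mcg/mL = 74.43319 mL/hr
Volume infused so far = 74.43319 mL/hr × 2.3 hr = 171.1963 mL
Volume remaining = 323 − 171.1963 = 151.8037 mL
New rate:
Dose = 16.9 mcg/kg/min × 97.72727 kg = 1651.591 mcg/min
1651.591 mcg/min × 60 min/hr = 99095.45 mcg/hr
Rate = 99095.45 mcg/hr ÷ 1504.644 mcg/mL = 65.85974 mL/hr
Time remaining = 151.8037 mL ÷ 65.85974 mL/hr = 2.304954 hr

2.3 hours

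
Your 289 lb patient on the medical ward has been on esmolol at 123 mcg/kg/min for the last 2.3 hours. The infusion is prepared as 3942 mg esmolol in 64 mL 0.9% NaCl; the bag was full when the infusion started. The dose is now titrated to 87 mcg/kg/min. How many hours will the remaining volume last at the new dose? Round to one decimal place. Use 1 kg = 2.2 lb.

Initial rate:
Weight = 289 lb ÷ 2.2 lb/kg = 131.3636 kg
Dose = 123 mcg/kg/min × 131.3636 kg = 16157.73 mcg/min
16157.73 mcg/min × 60 min/hr = 969463.6 mcg/hr
Concentration = 3942 mg ÷ 64 mL = 61.59375 mg/mL = 61593.75 mcg/mL
Rate = 969463.6 mcg/hr ÷ 61593.75 mcg/mL = 15.73964 mL/hr
Volume infused so far = 15.73964 mL/hr × 2.3 hr = 36.20118 mL
Volume remaining = 64 − 36.20118 = 27.79882 mL
New rate:
Dose = 87 mcg/kg/min × 131.3636 kg = 11428.64 mcg/min
11428.64 mcg/min × 60 min/hr = 685718.2 mcg/hr
Rate = 685718.2 mcg/hr ÷ 61593.75 mcg/mL = 11.13292 mL/hr
Time remaining = 27.79882 mL ÷ 11.13292 mL/hr = 2.496993 hr

2.5 hours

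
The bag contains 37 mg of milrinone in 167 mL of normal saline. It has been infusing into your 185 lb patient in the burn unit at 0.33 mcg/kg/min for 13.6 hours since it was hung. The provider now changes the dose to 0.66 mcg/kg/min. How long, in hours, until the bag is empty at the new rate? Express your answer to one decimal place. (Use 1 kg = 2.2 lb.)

4.3 hours

Initial rate:
Weight = 185 lb ÷ 2.2 lb/kg = 84.09091 kg
Dose = 0.33 mcg/kg/min × 84.09091 kg = 27.75 mcg/min
27.75 mcg/min × 60 min/hr = 1665 mcg/hr
Concentration = 37 mg ÷ 167 mL = 0.2215569 mg/mL = 221.5569 mcg/mL
Rate = 1665 mcg/hr ÷ 221.5569 mcg/mL = 7.515 mL/hr
Volume infused so far = 7.515 mL/hr × 13.6 hr = 102.204 mL
Volume remaining = 167 − 102.204 = 64.796 mL
New rate:
Dose = 0.66 mcg/kg/min × 84.09091 kg = 55.5 mcg/min
55.5 mcg/min × 60 min/hr = 3330 mcg/hr
Rate = 3330 mcg/hr ÷ 221.5569 mcg/mL = 15.03 mL/hr
Time remaining = 64.796 mL ÷ 15.03 mL/hr = 4.311111 hr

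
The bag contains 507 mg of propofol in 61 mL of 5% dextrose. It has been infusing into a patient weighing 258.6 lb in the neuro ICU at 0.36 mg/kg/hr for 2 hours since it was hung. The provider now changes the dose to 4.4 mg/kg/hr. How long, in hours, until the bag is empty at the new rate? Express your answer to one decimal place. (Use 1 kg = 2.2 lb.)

0.8 hours

Initial rate:
Weight = 258.6 lb ÷ 2.2 lb/kg = 117.5455 kg
Dose = 0.36 mg/kg/hr × 117.5455 kg = 42.31636 mg/hr
Concentration = 507 mg ÷ 61 mL = 8.311475 mg/mL
Rate = 42.31636 mg/hr ÷ 8.311475 mg/mL = 5.091318 mL/hr
Volume infused so far = 5.091318 mL/hr × 2 hr = 10.18264 mL
Volume remaining = 61 − 10.18264 = 50.81736 mL
New rate:
Dose = 4.4 mg/kg/hr × 117.5455 kg = 517.2 mg/hr
Rate = 517.2 mg/hr ÷ 8.311475 mg/mL = 62.22722 mL/hr
Time remaining = 50.81736 mL ÷ 62.22722 mL/hr = 0.8166421 hr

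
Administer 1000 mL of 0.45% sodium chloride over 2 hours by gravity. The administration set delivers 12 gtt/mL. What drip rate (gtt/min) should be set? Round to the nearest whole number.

100 gtt/min

1000 mL ÷ (2 hr × 60 = 120 min) = 8.333333 mL/min
8.333333 mL/min × 12 gtt/mL = 100 gtt/min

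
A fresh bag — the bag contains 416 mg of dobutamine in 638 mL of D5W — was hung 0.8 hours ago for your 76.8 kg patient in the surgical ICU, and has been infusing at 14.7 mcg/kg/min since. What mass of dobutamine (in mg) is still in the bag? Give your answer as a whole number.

362 mg

Dose = 14.7 mcg/kg/min × 76.8 kg = 1128.96 mcg/min
1128.96 mcg/min × 60 min/hr = 67737.6 mcg/hr
Concentration = 416 mg ÷ 638 mL = 0.6520376 mg/mL = 652.0376 mcg/mL
Rate = 67737.6 mcg/hr ÷ 652.0376 mcg/mL = 103.886 mL/hr
Volume infused = 103.886 mL/hr × 0.8 hr = 83.10882 mL
Volume remaining = 638 − 83.10882 = 554.8912 mL
Drug remaining = 554.8912 mL × 652.0376 mcg/mL = 361809.9 mcg = 361.8099 mg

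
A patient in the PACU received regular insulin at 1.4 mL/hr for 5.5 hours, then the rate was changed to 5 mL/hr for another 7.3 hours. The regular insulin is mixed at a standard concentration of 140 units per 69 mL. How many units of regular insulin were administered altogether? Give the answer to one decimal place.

Concentration = 140 units ÷ 69 mL = 2.028986 units/mL
Stage 1: 1.4 mL/hr × 5.5 hr = 7.7 mL → 7.7 mL × 2.028986 units/mL = 15.62319 units
Stage 2: 5 mL/hr × 7.3 hr = 36.5 mL → 36.5 mL × 2.028986 units/mL = 74.05797 units
Total = 15.62319 + 74.05797 = 89.68116 units

89.7 units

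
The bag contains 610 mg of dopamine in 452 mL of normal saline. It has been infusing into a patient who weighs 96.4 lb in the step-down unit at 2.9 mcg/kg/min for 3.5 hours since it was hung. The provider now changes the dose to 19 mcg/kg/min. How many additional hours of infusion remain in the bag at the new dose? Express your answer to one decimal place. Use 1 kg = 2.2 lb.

Initial rate:
Weight = 96.4 lb ÷ 2.2 lb/kg = 43.81818 kg
Dose = 2.9 mcg/kg/min × 43.81818 kg = 127.0727 mcg/min
127.0727 mcg/min × 60 min/hr = 7624.364 mcg/hr
Concentration = 610 mg ÷ 452 mL = 1.349558 mg/mL = 1349.558 mcg/mL
Rate = 7624.364 mcg/hr ÷ 1349.558 mcg/mL = 5.649528 mL/hr
Volume infused so far = 5.649528 mL/hr × 3.5 hr = 19.77335 mL
Volume remaining = 452 − 19.77335 = 432.2267 mL
New rate:
Dose = 19 mcg/kg/min × 43.81818 kg = 832.5455 mcg/min
832.5455 mcg/min × 60 min/hr = 49952.73 mcg/hr
Rate = 49952.73 mcg/hr ÷ 1349.558 mcg/mL = 37.01415 mL/hr
Time remaining = 432.2267 mL ÷ 37.01415 mL/hr = 11.67733 hr

11.7 hours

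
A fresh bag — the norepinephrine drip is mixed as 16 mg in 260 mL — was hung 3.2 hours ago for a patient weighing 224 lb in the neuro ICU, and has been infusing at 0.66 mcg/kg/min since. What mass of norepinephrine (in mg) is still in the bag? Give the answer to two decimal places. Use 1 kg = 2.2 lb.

Weight = 224 lb ÷ 2.2 lb/kg = 101.8182 kg
Dose = 0.66 mcg/kg/min × 101.8182 kg = 67.2 mcg/min
67.2 mcg/min × 60 min/hr = 4032 mcg/hr
Concentration = 16 mg ÷ 260 mL = 0.06153846 mg/mL = 61.53846 mcg/mL
Rate = 4032 mcg/hr ÷ 61.53846 mcg/mL = 65.52 mL/hr
Volume infused = 65.52 mL/hr × 3.2 hr = 209.664 mL
Volume remaining = 260 − 209.664 = 50.336 mL
Drug remaining = 50.336 mL × 61.53846 mcg/mL = 3097.6 mcg = 3.0976 mg

3.10 mg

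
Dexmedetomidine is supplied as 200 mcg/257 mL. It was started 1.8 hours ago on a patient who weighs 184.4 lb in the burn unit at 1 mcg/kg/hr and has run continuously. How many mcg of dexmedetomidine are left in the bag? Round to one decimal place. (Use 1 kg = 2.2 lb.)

Weight = 184.4 lb ÷ 2.2 lb/kg = 83.81818 kg
Dose = 1 mcg/kg/hr × 83.81818 kg = 83.81818 mcg/hr
Concentration = 200 mcg ÷ 257 mL = 0.7782101 mcg/mL
Rate = 83.81818 mcg/hr ÷ 0.7782101 mcg/mL = 107.7064 mL/hr
Volume infused = 107.7064 mL/hr × 1.8 hr = 193.8715 mL
Volume remaining = 257 − 193.8715 = 63.12855 mL
Drug remaining = 63.12855 mL × 0.7782101 mcg/mL = 49.12727 mcg

49.1 mcg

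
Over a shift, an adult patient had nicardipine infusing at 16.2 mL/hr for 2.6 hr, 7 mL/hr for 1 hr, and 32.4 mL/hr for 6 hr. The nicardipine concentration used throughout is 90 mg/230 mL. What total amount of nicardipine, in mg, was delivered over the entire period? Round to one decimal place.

95.3 mg

Concentration = 90 mg ÷ 230 mL = 0.3913043 mg/mL
Stage 1: 16.2 mL/hr × 2.6 hr = 42.12 mL → 42.12 mL × 0.3913043 mg/mL = 16.48174 mg
Stage 2: 7 mL/hr × 1 hr = 7 mL → 7 mL × 0.3913043 mg/mL = 2.73913 mg
Stage 3: 32.4 mL/hr × 6 hr = 194.4 mL → 194.4 mL × 0.3913043 mg/mL = 76.06957 mg
Total = 16.48174 + 2.73913 + 76.06957 = 95.29043 mg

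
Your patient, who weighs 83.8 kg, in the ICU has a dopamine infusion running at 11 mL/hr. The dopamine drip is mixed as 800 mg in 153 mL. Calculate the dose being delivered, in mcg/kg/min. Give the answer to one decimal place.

Concentration = 800 mg ÷ 153 mL = 5.228758 mg/mL = 5228.758 mcg/mL
Drug rate = 11 mL/hr × 5228.758 mcg/mL = 57516.34 mcg/hr
57516.34 mcg/hr ÷ 60 min/hr = 958.6057 mcg/min
958.6057 mcg/min ÷ 83.8 kg = 11.43921 mcg/kg/min

11.4 mcg/kg/min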